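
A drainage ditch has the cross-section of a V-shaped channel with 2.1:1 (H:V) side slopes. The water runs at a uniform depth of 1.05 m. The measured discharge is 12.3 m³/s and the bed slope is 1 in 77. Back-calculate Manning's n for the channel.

For a triangular section with side slope z = 2.1: A = zy² = 2.1×1.05² = 2.315 m²; P = 2y√(1+z²) = 2×1.05×2.326 = 4.884 m.
Hydraulic radius R = A/P = 2.315/4.884 = 0.474 m.
Rearranging Manning's equation: n = (1/Q) A R^(2/3) S^(1/2) = (1/12.3) × 2.315 × 0.474^(2/3) × √0.01299 = 0.013.

n = 0.013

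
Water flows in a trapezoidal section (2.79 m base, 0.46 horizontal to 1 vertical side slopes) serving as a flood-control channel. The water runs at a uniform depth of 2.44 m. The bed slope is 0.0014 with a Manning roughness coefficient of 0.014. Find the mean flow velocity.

V = 2.97 m/s

With bottom width b = 2.79 m and side slope z = 0.46: A = (b + zy)y = (2.79 + 0.46×2.44)×2.44 = 9.546 m²; P = b + 2y√(1+z²) = 2.79 + 2×2.44×1.101 = 8.162 m.
Hydraulic radius R = A/P = 9.546/8.162 = 1.17 m.
From Manning's equation, V = (1/n) R^(2/3) S^(1/2) = (1/0.014) × 1.17^(2/3) × 0.0014^(1/2) = 2.97 m/s.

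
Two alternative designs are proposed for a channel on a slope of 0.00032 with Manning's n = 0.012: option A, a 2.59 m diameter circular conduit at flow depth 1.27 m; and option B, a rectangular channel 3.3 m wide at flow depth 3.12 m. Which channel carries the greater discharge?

channel B

Channel A: For a circular section of diameter D = 2.59 m at depth y = 1.27 m, the central angle is θ = 2 arccos(1 − 2y/D) = 3.103 rad. Then A = (D²/8)(θ − sin θ) = 2.57 m² and P = Dθ/2 = 4.018 m. Hydraulic radius R = A/P = 2.57/4.018 = 0.6394 m. Q_A = (1/0.012)·2.57·0.6394^(2/3)·√0.00032 = 2.843 m³/s.
Channel B: Flow area A = b·y = 3.3 × 3.12 = 10.3 m². Wetted perimeter P = b + 2y = 3.3 + 2×3.12 = 9.54 m. Hydraulic radius R = A/P = 10.3/9.54 = 1.079 m. Q_B = (1/0.012)·10.3·1.079^(2/3)·√0.00032 = 16.15 m³/s.
Q_A = 2.843 m³/s vs Q_B = 16.15 m³/s, so channel B carries more.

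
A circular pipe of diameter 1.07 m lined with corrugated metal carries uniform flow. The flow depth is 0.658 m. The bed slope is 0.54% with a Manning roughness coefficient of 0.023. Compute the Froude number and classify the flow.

For a circular section of diameter D = 1.07 m at depth y = 0.658 m, the central angle is θ = 2 arccos(1 − 2y/D) = 3.606 rad. Then A = (D²/8)(θ − sin θ) = 0.58 m² and P = Dθ/2 = 1.929 m.
Hydraulic radius R = A/P = 0.58/1.929 = 0.3007 m.
V = (1/n) R^(2/3) √S = (1/0.023) × 0.3007^(2/3) × √0.0054 = 1.434 m/s. Hydraulic depth D_h = A/T = 0.58/1.041 = 0.557 m.
Froude number Fr = V/√(g·D_h) = 1.434/√(9.81×0.557) = 0.613, which is less than 1, so the flow is subcritical.

subcritical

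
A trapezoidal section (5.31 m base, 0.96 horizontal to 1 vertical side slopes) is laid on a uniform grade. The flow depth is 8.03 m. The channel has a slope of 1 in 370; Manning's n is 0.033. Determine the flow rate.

With bottom width b = 5.31 m and side slope z = 0.96: A = (b + zy)y = (5.31 + 0.96×8.03)×8.03 = 104.5 m²; P = b + 2y√(1+z²) = 5.31 + 2×8.03×1.386 = 27.57 m.
Hydraulic radius R = A/P = 104.5/27.57 = 3.791 m.
Manning's equation: Q = (1/n) A R^(2/3) S^(1/2) = (1/0.033) × 104.5 × 3.791^(2/3) × 0.002703^(1/2) = 400 m³/s.

Q = 400 m³/s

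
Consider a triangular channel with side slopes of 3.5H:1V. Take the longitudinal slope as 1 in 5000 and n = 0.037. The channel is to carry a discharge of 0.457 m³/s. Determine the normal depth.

y_n = 0.803 m

Manning's equation rearranged: A R^(2/3) = nQ / (1·√S) = 0.037 × 0.457 / (√0.0002) = 1.196.
At y = 0.65 m: A R^(2/3) = 0.681 — too small.
At y = 0.803 m: A R^(2/3) = 1.197 — ≈ 1.196.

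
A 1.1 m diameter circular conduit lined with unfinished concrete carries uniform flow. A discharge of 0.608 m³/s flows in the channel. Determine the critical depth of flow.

At critical depth, Q² T / (g A³) = 1, i.e. A³/T = Q²/g = 0.608²/9.81 = 0.03768.
Trying y = 0.518 m: A³/T = 0.07756 — high.
Trying y = 0.316 m: A³/T = 0.01156 — low.
Trying y = 0.429 m: A³/T = 0.03765 — close enough.

y_c = 0.429 m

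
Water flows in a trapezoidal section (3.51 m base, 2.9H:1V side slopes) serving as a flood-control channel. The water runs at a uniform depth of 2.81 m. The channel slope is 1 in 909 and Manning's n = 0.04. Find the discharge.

Q = 36.8 m³/s

With bottom width b = 3.51 m and side slope z = 2.9: A = (b + zy)y = (3.51 + 2.9×2.81)×2.81 = 32.76 m²; P = b + 2y√(1+z²) = 3.51 + 2×2.81×3.068 = 20.75 m.
Hydraulic radius R = A/P = 32.76/20.75 = 1.579 m.
Manning's equation: Q = (1/n) A R^(2/3) S^(1/2) = (1/0.04) × 32.76 × 1.579^(2/3) × 0.0011^(1/2) = 36.8 m³/s.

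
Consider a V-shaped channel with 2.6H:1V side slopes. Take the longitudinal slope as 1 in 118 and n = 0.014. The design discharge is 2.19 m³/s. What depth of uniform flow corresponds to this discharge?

y_n = 0.56 m

Manning's equation rearranged: A R^(2/3) = nQ / (1·√S) = 0.014 × 2.19 / (√0.008475) = 0.3331.
At y = 0.485 m: A R^(2/3) = 0.2271 — low.
At y = 0.652 m: A R^(2/3) = 0.5 — high.
At y = 0.56 m: A R^(2/3) = 0.3333 — close enough.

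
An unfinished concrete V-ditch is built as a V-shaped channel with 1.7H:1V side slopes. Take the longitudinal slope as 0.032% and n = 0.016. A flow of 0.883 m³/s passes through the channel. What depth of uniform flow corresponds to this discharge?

Manning's equation rearranged: A R^(2/3) = nQ / (1·√S) = 0.016 × 0.883 / (√0.00032) = 0.7898.
Try y = 0.686 m: A R^(2/3) = 0.355 — low.
Try y = 1.16 m: A R^(2/3) = 1.441 — high.
Try y = 0.926 m: A R^(2/3) = 0.7901 — matches.

y_n = 0.926 m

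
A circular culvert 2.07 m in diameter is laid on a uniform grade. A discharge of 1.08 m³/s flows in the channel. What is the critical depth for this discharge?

At critical depth, Q² T / (g A³) = 1, i.e. A³/T = Q²/g = 1.08²/9.81 = 0.1189.
Try y = 0.598 m: A³/T = 0.2788 — too large.
Try y = 0.343 m: A³/T = 0.03175 — too small.
Try y = 0.48 m: A³/T = 0.1185 — ≈ 0.1189.

y_c = 0.48 m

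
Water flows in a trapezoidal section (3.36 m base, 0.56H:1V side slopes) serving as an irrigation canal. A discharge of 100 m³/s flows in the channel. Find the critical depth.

y_c = 3.64 m

At critical depth, Q² T / (g A³) = 1, i.e. A³/T = Q²/g = 100²/9.81 = 1019.
At y = 2.71 m: A³/T = 361.1 — too small.
At y = 4.09 m: A³/T = 1554 — too large.
At y = 3.64 m: A³/T = 1020 — matches.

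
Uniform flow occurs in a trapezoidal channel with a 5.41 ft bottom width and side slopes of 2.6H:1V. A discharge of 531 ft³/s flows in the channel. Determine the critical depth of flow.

At critical depth, Q² T / (g A³) = 1, i.e. A³/T = Q²/g = 531²/32.2 = 8757.
Trying y = 3.11 ft: A³/T = 3426 — short.
Trying y = 4.3 ft: A³/T = 13070 — over.
Trying y = 3.91 ft: A³/T = 8775 — matches.

y_c = 3.91 ft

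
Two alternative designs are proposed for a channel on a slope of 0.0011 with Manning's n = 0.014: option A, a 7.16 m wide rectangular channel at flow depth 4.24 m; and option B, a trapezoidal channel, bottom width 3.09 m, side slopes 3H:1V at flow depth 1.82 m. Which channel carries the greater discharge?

Channel A: Flow area A = b·y = 7.16 × 4.24 = 30.36 m². Wetted perimeter P = b + 2y = 7.16 + 2×4.24 = 15.64 m. Hydraulic radius R = A/P = 30.36/15.64 = 1.941 m. Q_A = (1/0.014)·30.36·1.941^(2/3)·√0.0011 = 111.9 m³/s.
Channel B: With bottom width b = 3.09 m and side slope z = 3: A = (b + zy)y = (3.09 + 3×1.82)×1.82 = 15.56 m²; P = b + 2y√(1+z²) = 3.09 + 2×1.82×3.162 = 14.6 m. Hydraulic radius R = A/P = 15.56/14.6 = 1.066 m. Q_B = (1/0.014)·15.56·1.066^(2/3)·√0.0011 = 38.46 m³/s.
Q_A = 111.9 m³/s vs Q_B = 38.46 m³/s, so channel A carries more.

channel A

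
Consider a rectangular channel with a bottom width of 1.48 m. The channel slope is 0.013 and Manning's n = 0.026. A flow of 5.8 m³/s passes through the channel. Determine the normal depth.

y_n = 1.44 m

Manning's equation rearranged: A R^(2/3) = nQ / (1·√S) = 0.026 × 5.8 / (√0.013) = 1.323.
Try y = 1.19 m: A R^(2/3) = 1.044 — low.
Try y = 1.61 m: A R^(2/3) = 1.515 — high.
Try y = 1.44 m: A R^(2/3) = 1.322 — ≈ 1.323.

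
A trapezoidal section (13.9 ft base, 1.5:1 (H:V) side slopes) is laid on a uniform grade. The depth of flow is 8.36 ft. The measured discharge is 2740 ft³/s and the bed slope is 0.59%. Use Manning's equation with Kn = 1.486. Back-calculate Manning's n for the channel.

With bottom width b = 13.9 ft and side slope z = 1.5: A = (b + zy)y = (13.9 + 1.5×8.36)×8.36 = 221 ft²; P = b + 2y√(1+z²) = 13.9 + 2×8.36×1.803 = 44.04 ft.
Hydraulic radius R = A/P = 221/44.04 = 5.019 ft.
Rearranging Manning's equation: n = (1.486/Q) A R^(2/3) S^(1/2) = (1.486/2740) × 221 × 5.019^(2/3) × √0.0059 = 0.027.

n = 0.027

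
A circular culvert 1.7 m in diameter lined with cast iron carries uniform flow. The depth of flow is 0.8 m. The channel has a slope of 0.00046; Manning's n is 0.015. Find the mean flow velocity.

For a circular section of diameter D = 1.7 m at depth y = 0.8 m, the central angle is θ = 2 arccos(1 − 2y/D) = 3.024 rad. Then A = (D²/8)(θ − sin θ) = 1.05 m² and P = Dθ/2 = 2.57 m.
Hydraulic radius R = A/P = 1.05/2.57 = 0.4085 m.
From Manning's equation, V = (1/n) R^(2/3) S^(1/2) = (1/0.015) × 0.4085^(2/3) × 0.00046^(1/2) = 0.787 m/s.

V = 0.787 m/s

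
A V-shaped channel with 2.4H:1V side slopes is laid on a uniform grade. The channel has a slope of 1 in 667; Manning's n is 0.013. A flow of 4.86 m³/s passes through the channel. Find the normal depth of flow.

y_n = 1.05 m

Manning's equation rearranged: A R^(2/3) = nQ / (1·√S) = 0.013 × 4.86 / (√0.001499) = 1.632.
Try y = 1.29 m: A R^(2/3) = 2.827 — too large.
Try y = 0.912 m: A R^(2/3) = 1.121 — too small.
Try y = 1.05 m: A R^(2/3) = 1.633 — close enough.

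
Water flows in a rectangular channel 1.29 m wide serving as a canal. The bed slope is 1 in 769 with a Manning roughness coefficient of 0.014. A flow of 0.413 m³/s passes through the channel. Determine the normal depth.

y_n = 0.339 m

Manning's equation rearranged: A R^(2/3) = nQ / (1·√S) = 0.014 × 0.413 / (√0.0013) = 0.1603.
Try y = 0.304 m: A R^(2/3) = 0.1371 — too small.
Try y = 0.395 m: A R^(2/3) = 0.1995 — too large.
Try y = 0.339 m: A R^(2/3) = 0.1604 — ≈ 0.1603.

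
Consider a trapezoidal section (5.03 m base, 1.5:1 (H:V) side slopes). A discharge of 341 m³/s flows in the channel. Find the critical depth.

y_c = 4.96 m

At critical depth, Q² T / (g A³) = 1, i.e. A³/T = Q²/g = 341²/9.81 = 11850.
At y = 6.21 m: A³/T = 29880 — high.
At y = 3.42 m: A³/T = 2744 — low.
At y = 4.96 m: A³/T = 11880 — matches.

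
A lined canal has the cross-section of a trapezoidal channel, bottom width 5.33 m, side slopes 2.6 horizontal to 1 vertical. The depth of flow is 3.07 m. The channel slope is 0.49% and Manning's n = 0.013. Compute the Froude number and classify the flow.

With bottom width b = 5.33 m and side slope z = 2.6: A = (b + zy)y = (5.33 + 2.6×3.07)×3.07 = 40.87 m²; P = b + 2y√(1+z²) = 5.33 + 2×3.07×2.786 = 22.43 m.
Hydraulic radius R = A/P = 40.87/22.43 = 1.822 m.
V = (1/n) R^(2/3) √S = (1/0.013) × 1.822^(2/3) × √0.0049 = 8.032 m/s. Hydraulic depth D_h = A/T = 40.87/21.29 = 1.919 m.
Froude number Fr = V/√(g·D_h) = 8.032/√(9.81×1.919) = 1.85, which is greater than 1, so the flow is supercritical.

supercritical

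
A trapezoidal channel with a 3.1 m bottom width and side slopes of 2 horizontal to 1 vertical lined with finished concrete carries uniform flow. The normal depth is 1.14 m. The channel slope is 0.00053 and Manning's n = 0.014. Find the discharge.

With bottom width b = 3.1 m and side slope z = 2: A = (b + zy)y = (3.1 + 2×1.14)×1.14 = 6.133 m²; P = b + 2y√(1+z²) = 3.1 + 2×1.14×2.236 = 8.198 m.
Hydraulic radius R = A/P = 6.133/8.198 = 0.7481 m.
Manning's equation: Q = (1/n) A R^(2/3) S^(1/2) = (1/0.014) × 6.133 × 0.7481^(2/3) × 0.00053^(1/2) = 8.31 m³/s.

Q = 8.31 m³/s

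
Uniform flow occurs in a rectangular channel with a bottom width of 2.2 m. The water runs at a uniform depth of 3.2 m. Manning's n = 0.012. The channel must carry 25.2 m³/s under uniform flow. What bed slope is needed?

S = 0.00241

Flow area A = b·y = 2.2 × 3.2 = 7.04 m². Wetted perimeter P = b + 2y = 2.2 + 2×3.2 = 8.6 m.
Hydraulic radius R = A/P = 7.04/8.6 = 0.8186 m.
From Manning's equation, S = [nQ / (1 A R^(2/3))]² = [0.012 × 25.2 / (1 × 7.04 × 0.8186^(2/3))]² = 0.00241.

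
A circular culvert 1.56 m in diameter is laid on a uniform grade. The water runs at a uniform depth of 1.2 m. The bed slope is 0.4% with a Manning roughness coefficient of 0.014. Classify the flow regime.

subcritical

For a circular section of diameter D = 1.56 m at depth y = 1.2 m, the central angle is θ = 2 arccos(1 − 2y/D) = 4.279 rad. Then A = (D²/8)(θ − sin θ) = 1.578 m² and P = Dθ/2 = 3.337 m.
Hydraulic radius R = A/P = 1.578/3.337 = 0.4727 m.
V = (1/n) R^(2/3) √S = (1/0.014) × 0.4727^(2/3) × √0.004 = 2.741 m/s. Hydraulic depth D_h = A/T = 1.578/1.315 = 1.2 m.
Froude number Fr = V/√(g·D_h) = 2.741/√(9.81×1.2) = 0.799, which is less than 1, so the flow is subcritical.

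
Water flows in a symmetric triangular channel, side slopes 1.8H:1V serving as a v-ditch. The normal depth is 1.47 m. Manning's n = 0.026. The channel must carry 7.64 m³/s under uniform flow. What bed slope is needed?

S = 0.0047

For a triangular section with side slope z = 1.8: A = zy² = 1.8×1.47² = 3.89 m²; P = 2y√(1+z²) = 2×1.47×2.059 = 6.054 m.
Hydraulic radius R = A/P = 3.89/6.054 = 0.6425 m.
From Manning's equation, S = [nQ / (1 A R^(2/3))]² = [0.026 × 7.64 / (1 × 3.89 × 0.6425^(2/3))]² = 0.0047.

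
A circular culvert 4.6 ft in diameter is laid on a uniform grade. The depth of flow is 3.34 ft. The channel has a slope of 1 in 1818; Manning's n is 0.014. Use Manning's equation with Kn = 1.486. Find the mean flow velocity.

V = 3.08 ft/s

For a circular section of diameter D = 4.6 ft at depth y = 3.34 ft, the central angle is θ = 2 arccos(1 − 2y/D) = 4.08 rad. Then A = (D²/8)(θ − sin θ) = 12.93 ft² and P = Dθ/2 = 9.384 ft.
Hydraulic radius R = A/P = 12.93/9.384 = 1.377 ft.
From Manning's equation, V = (1.486/n) R^(2/3) S^(1/2) = (1.486/0.014) × 1.377^(2/3) × 0.0005501^(1/2) = 3.08 ft/s.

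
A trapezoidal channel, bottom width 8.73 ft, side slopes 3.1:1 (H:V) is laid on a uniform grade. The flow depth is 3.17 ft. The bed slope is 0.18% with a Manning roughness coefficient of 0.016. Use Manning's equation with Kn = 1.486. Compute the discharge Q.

With bottom width b = 8.73 ft and side slope z = 3.1: A = (b + zy)y = (8.73 + 3.1×3.17)×3.17 = 58.83 ft²; P = b + 2y√(1+z²) = 8.73 + 2×3.17×3.257 = 29.38 ft.
Hydraulic radius R = A/P = 58.83/29.38 = 2.002 ft.
Manning's equation: Q = (1.486/n) A R^(2/3) S^(1/2) = (1.486/0.016) × 58.83 × 2.002^(2/3) × 0.0018^(1/2) = 368 ft³/s.

Q = 368 ft³/s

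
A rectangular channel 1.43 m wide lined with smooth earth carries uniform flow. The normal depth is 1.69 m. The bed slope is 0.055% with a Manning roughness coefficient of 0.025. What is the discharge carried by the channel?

Q = 1.43 m³/s

Flow area A = b·y = 1.43 × 1.69 = 2.417 m². Wetted perimeter P = b + 2y = 1.43 + 2×1.69 = 4.81 m.
Hydraulic radius R = A/P = 2.417/4.81 = 0.5024 m.
Manning's equation: Q = (1/n) A R^(2/3) S^(1/2) = (1/0.025) × 2.417 × 0.5024^(2/3) × 0.00055^(1/2) = 1.43 m³/s.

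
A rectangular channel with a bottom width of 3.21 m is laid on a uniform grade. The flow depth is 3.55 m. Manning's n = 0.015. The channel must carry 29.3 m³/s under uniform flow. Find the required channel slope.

Flow area A = b·y = 3.21 × 3.55 = 11.4 m². Wetted perimeter P = b + 2y = 3.21 + 2×3.55 = 10.31 m.
Hydraulic radius R = A/P = 11.4/10.31 = 1.105 m.
From Manning's equation, S = [nQ / (1 A R^(2/3))]² = [0.015 × 29.3 / (1 × 11.4 × 1.105^(2/3))]² = 0.0013.

S = 0.0013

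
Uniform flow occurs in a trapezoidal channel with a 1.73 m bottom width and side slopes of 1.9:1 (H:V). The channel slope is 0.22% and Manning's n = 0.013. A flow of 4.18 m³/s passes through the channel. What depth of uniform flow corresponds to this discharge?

y_n = 0.67 m

Manning's equation rearranged: A R^(2/3) = nQ / (1·√S) = 0.013 × 4.18 / (√0.0022) = 1.159.
Try y = 0.587 m: A R^(2/3) = 0.896 — short.
Try y = 0.857 m: A R^(2/3) = 1.89 — over.
Try y = 0.67 m: A R^(2/3) = 1.158 — close enough.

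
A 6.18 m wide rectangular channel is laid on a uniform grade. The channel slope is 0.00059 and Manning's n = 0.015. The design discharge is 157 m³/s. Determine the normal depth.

y_n = 9 m

Manning's equation rearranged: A R^(2/3) = nQ / (1·√S) = 0.015 × 157 / (√0.00059) = 96.95.
At y = 11 m: A R^(2/3) = 122.3 — too large.
At y = 6.52 m: A R^(2/3) = 66 — too small.
At y = 9 m: A R^(2/3) = 96.92 — close enough.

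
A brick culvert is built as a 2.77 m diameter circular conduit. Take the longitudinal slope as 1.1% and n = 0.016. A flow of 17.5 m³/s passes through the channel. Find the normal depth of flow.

y_n = 1.49 m

Manning's equation rearranged: A R^(2/3) = nQ / (1·√S) = 0.016 × 17.5 / (√0.011) = 2.67.
Trying y = 1.18 m: A R^(2/3) = 1.782 — too small.
Trying y = 1.82 m: A R^(2/3) = 3.623 — too large.
Trying y = 1.49 m: A R^(2/3) = 2.664 — matches.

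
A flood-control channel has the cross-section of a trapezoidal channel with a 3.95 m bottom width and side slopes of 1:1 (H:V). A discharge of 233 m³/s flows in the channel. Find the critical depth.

y_c = 4.81 m

At critical depth, Q² T / (g A³) = 1, i.e. A³/T = Q²/g = 233²/9.81 = 5534.
Try y = 4.28 m: A³/T = 3494 — short.
Try y = 5.87 m: A³/T = 12210 — over.
Try y = 4.81 m: A³/T = 5513 — close enough.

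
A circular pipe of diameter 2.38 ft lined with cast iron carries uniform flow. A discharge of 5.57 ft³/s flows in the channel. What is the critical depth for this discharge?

At critical depth, Q² T / (g A³) = 1, i.e. A³/T = Q²/g = 5.57²/32.2 = 0.9635.
At y = 0.971 ft: A³/T = 2.123 — too large.
At y = 0.54 ft: A³/T = 0.2186 — too small.
At y = 0.791 ft: A³/T = 0.9638 — matches.

y_c = 0.791 ft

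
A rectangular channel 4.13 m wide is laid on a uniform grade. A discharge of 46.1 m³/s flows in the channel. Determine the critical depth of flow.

For a rectangular channel, critical depth y_c = (q²/g)^(1/3) where q = Q/b = 46.1/4.13 = 11.16 m²/s.
So y_c = (11.16²/9.81)^(1/3) = 2.33 m.

y_c = 2.33 m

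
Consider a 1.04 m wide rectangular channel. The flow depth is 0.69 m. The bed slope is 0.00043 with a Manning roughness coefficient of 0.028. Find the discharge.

Q = 0.236 m³/s

Flow area A = b·y = 1.04 × 0.69 = 0.7176 m². Wetted perimeter P = b + 2y = 1.04 + 2×0.69 = 2.42 m.
Hydraulic radius R = A/P = 0.7176/2.42 = 0.2965 m.
Manning's equation: Q = (1/n) A R^(2/3) S^(1/2) = (1/0.028) × 0.7176 × 0.2965^(2/3) × 0.00043^(1/2) = 0.236 m³/s.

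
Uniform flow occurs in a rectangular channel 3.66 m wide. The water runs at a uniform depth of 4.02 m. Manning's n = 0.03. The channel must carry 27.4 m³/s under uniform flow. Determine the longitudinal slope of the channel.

Flow area A = b·y = 3.66 × 4.02 = 14.71 m². Wetted perimeter P = b + 2y = 3.66 + 2×4.02 = 11.7 m.
Hydraulic radius R = A/P = 14.71/11.7 = 1.258 m.
From Manning's equation, S = [nQ / (1 A R^(2/3))]² = [0.03 × 27.4 / (1 × 14.71 × 1.258^(2/3))]² = 0.0023.

S = 0.0023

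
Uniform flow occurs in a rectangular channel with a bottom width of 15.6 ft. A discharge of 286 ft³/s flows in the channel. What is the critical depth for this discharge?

For a rectangular channel, critical depth y_c = (q²/g)^(1/3) where q = Q/b = 286/15.6 = 18.33 ft²/s.
So y_c = (18.33²/32.2)^(1/3) = 2.19 ft.

y_c = 2.19 ft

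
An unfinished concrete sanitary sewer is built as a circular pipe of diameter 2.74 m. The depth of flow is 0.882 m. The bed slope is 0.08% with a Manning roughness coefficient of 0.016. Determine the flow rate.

Q = 1.82 m³/s

For a circular section of diameter D = 2.74 m at depth y = 0.882 m, the central angle is θ = 2 arccos(1 − 2y/D) = 2.413 rad. Then A = (D²/8)(θ − sin θ) = 1.64 m² and P = Dθ/2 = 3.306 m.
Hydraulic radius R = A/P = 1.64/3.306 = 0.496 m.
Manning's equation: Q = (1/n) A R^(2/3) S^(1/2) = (1/0.016) × 1.64 × 0.496^(2/3) × 0.0008^(1/2) = 1.82 m³/s.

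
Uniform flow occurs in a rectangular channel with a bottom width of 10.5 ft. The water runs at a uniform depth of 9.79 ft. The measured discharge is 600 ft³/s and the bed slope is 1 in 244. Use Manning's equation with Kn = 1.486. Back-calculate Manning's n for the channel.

Flow area A = b·y = 10.5 × 9.79 = 102.8 ft². Wetted perimeter P = b + 2y = 10.5 + 2×9.79 = 30.08 ft.
Hydraulic radius R = A/P = 102.8/30.08 = 3.417 ft.
Rearranging Manning's equation: n = (1.486/Q) A R^(2/3) S^(1/2) = (1.486/600) × 102.8 × 3.417^(2/3) × √0.004098 = 0.037.

n = 0.037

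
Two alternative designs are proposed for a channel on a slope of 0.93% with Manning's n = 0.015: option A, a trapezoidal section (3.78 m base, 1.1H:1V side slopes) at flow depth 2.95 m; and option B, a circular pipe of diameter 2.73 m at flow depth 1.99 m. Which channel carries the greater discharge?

Channel A: With bottom width b = 3.78 m and side slope z = 1.1: A = (b + zy)y = (3.78 + 1.1×2.95)×2.95 = 20.72 m²; P = b + 2y√(1+z²) = 3.78 + 2×2.95×1.487 = 12.55 m. Hydraulic radius R = A/P = 20.72/12.55 = 1.651 m. Q_A = (1/0.015)·20.72·1.651^(2/3)·√0.0093 = 186.1 m³/s.
Channel B: For a circular section of diameter D = 2.73 m at depth y = 1.99 m, the central angle is θ = 2 arccos(1 − 2y/D) = 4.093 rad. Then A = (D²/8)(θ − sin θ) = 4.571 m² and P = Dθ/2 = 5.587 m. Hydraulic radius R = A/P = 4.571/5.587 = 0.8183 m. Q_B = (1/0.015)·4.571·0.8183^(2/3)·√0.0093 = 25.71 m³/s.
Q_A = 186.1 m³/s vs Q_B = 25.71 m³/s, so channel A carries more.

channel A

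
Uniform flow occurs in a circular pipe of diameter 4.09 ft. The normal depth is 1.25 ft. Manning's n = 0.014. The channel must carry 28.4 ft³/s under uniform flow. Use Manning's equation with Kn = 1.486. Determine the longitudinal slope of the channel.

For a circular section of diameter D = 4.09 ft at depth y = 1.25 ft, the central angle is θ = 2 arccos(1 − 2y/D) = 2.343 rad. Then A = (D²/8)(θ − sin θ) = 3.401 ft² and P = Dθ/2 = 4.792 ft.
Hydraulic radius R = A/P = 3.401/4.792 = 0.7099 ft.
From Manning's equation, S = [nQ / (1.486 A R^(2/3))]² = [0.014 × 28.4 / (1.486 × 3.401 × 0.7099^(2/3))]² = 0.00977.

S = 0.00977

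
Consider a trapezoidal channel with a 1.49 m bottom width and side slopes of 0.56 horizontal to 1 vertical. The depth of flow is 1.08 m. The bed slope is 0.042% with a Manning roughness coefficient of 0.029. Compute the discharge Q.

Q = 1.1 m³/s

With bottom width b = 1.49 m and side slope z = 0.56: A = (b + zy)y = (1.49 + 0.56×1.08)×1.08 = 2.262 m²; P = b + 2y√(1+z²) = 1.49 + 2×1.08×1.146 = 3.966 m.
Hydraulic radius R = A/P = 2.262/3.966 = 0.5705 m.
Manning's equation: Q = (1/n) A R^(2/3) S^(1/2) = (1/0.029) × 2.262 × 0.5705^(2/3) × 0.00042^(1/2) = 1.1 m³/s.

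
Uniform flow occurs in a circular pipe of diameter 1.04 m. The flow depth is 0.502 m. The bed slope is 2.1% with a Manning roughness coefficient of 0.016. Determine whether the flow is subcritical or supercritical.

For a circular section of diameter D = 1.04 m at depth y = 0.502 m, the central angle is θ = 2 arccos(1 − 2y/D) = 3.072 rad. Then A = (D²/8)(θ − sin θ) = 0.406 m² and P = Dθ/2 = 1.598 m.
Hydraulic radius R = A/P = 0.406/1.598 = 0.2541 m.
V = (1/n) R^(2/3) √S = (1/0.016) × 0.2541^(2/3) × √0.021 = 3.634 m/s. Hydraulic depth D_h = A/T = 0.406/1.039 = 0.3906 m.
Froude number Fr = V/√(g·D_h) = 3.634/√(9.81×0.3906) = 1.86, which is greater than 1, so the flow is supercritical.

supercritical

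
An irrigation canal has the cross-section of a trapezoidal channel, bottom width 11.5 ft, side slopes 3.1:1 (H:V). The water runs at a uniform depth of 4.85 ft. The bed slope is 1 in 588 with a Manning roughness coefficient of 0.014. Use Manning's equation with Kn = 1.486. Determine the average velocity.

V = 9.08 ft/s

With bottom width b = 11.5 ft and side slope z = 3.1: A = (b + zy)y = (11.5 + 3.1×4.85)×4.85 = 128.7 ft²; P = b + 2y√(1+z²) = 11.5 + 2×4.85×3.257 = 43.1 ft.
Hydraulic radius R = A/P = 128.7/43.1 = 2.986 ft.
From Manning's equation, V = (1.486/n) R^(2/3) S^(1/2) = (1.486/0.014) × 2.986^(2/3) × 0.001701^(1/2) = 9.08 ft/s.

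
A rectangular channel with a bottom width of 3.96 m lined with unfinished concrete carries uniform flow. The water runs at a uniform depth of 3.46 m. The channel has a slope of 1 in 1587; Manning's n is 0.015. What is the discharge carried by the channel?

Flow area A = b·y = 3.96 × 3.46 = 13.7 m². Wetted perimeter P = b + 2y = 3.96 + 2×3.46 = 10.88 m.
Hydraulic radius R = A/P = 13.7/10.88 = 1.259 m.
Manning's equation: Q = (1/n) A R^(2/3) S^(1/2) = (1/0.015) × 13.7 × 1.259^(2/3) × 0.0006301^(1/2) = 26.7 m³/s.

Q = 26.7 m³/s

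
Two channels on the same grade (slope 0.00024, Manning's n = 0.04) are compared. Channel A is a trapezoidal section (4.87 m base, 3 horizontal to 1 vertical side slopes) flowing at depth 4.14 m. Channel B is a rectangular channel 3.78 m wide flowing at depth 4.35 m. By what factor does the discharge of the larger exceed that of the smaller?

Channel A: With bottom width b = 4.87 m and side slope z = 3: A = (b + zy)y = (4.87 + 3×4.14)×4.14 = 71.58 m²; P = b + 2y√(1+z²) = 4.87 + 2×4.14×3.162 = 31.05 m. Hydraulic radius R = A/P = 71.58/31.05 = 2.305 m. Q_A = (1/0.04)·71.58·2.305^(2/3)·√0.00024 = 48.38 m³/s.
Channel B: Flow area A = b·y = 3.78 × 4.35 = 16.44 m². Wetted perimeter P = b + 2y = 3.78 + 2×4.35 = 12.48 m. Hydraulic radius R = A/P = 16.44/12.48 = 1.318 m. Q_B = (1/0.04)·16.44·1.318^(2/3)·√0.00024 = 7.654 m³/s.
The larger discharge is 48.38 m³/s and the smaller is 7.654 m³/s; the ratio is 6.32.

6.32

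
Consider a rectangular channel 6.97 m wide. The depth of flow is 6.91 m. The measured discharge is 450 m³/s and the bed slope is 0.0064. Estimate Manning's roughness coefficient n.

Flow area A = b·y = 6.97 × 6.91 = 48.16 m². Wetted perimeter P = b + 2y = 6.97 + 2×6.91 = 20.79 m.
Hydraulic radius R = A/P = 48.16/20.79 = 2.317 m.
Rearranging Manning's equation: n = (1/Q) A R^(2/3) S^(1/2) = (1/450) × 48.16 × 2.317^(2/3) × √0.0064 = 0.015.

n = 0.015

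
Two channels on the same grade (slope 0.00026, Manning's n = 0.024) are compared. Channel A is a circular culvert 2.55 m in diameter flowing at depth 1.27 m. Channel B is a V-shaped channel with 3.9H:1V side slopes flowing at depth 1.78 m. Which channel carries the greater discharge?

Channel A: For a circular section of diameter D = 2.55 m at depth y = 1.27 m, the central angle is θ = 2 arccos(1 − 2y/D) = 3.134 rad. Then A = (D²/8)(θ − sin θ) = 2.541 m² and P = Dθ/2 = 3.996 m. Hydraulic radius R = A/P = 2.541/3.996 = 0.6359 m. Q_A = (1/0.024)·2.541·0.6359^(2/3)·√0.00026 = 1.262 m³/s.
Channel B: For a triangular section with side slope z = 3.9: A = zy² = 3.9×1.78² = 12.36 m²; P = 2y√(1+z²) = 2×1.78×4.026 = 14.33 m. Hydraulic radius R = A/P = 12.36/14.33 = 0.8621 m. Q_B = (1/0.024)·12.36·0.8621^(2/3)·√0.00026 = 7.52 m³/s.
Q_A = 1.262 m³/s vs Q_B = 7.52 m³/s, so channel B carries more.

channel B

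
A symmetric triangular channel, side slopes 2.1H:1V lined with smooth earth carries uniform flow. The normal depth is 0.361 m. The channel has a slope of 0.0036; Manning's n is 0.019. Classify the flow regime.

subcritical

For a triangular section with side slope z = 2.1: A = zy² = 2.1×0.361² = 0.2737 m²; P = 2y√(1+z²) = 2×0.361×2.326 = 1.679 m.
Hydraulic radius R = A/P = 0.2737/1.679 = 0.163 m.
V = (1/n) R^(2/3) √S = (1/0.019) × 0.163^(2/3) × √0.0036 = 0.9422 m/s. Hydraulic depth D_h = A/T = 0.2737/1.516 = 0.1805 m.
Froude number Fr = V/√(g·D_h) = 0.9422/√(9.81×0.1805) = 0.708, which is less than 1, so the flow is subcritical.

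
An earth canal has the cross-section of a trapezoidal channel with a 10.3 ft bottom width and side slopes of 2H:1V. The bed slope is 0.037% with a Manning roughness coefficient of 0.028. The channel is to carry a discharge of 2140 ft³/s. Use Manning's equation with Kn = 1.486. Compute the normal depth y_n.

Manning's equation rearranged: A R^(2/3) = nQ / (1.486·√S) = 0.028 × 2140 / (1.486 × √0.00037) = 2096.
At y = 15.9 ft: A R^(2/3) = 2727 — high.
At y = 11.7 ft: A R^(2/3) = 1344 — low.
At y = 14.2 ft: A R^(2/3) = 2095 — close enough.

y_n = 14.2 ft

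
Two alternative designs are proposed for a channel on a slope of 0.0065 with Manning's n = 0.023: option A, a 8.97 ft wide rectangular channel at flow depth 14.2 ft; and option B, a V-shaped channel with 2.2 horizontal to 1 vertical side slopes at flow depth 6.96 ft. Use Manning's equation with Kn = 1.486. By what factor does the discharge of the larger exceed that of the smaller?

1.25

Channel A: Flow area A = b·y = 8.97 × 14.2 = 127.4 ft². Wetted perimeter P = b + 2y = 8.97 + 2×14.2 = 37.37 ft. Hydraulic radius R = A/P = 127.4/37.37 = 3.408 ft. Q_A = (1.486/0.023)·127.4·3.408^(2/3)·√0.0065 = 1503 ft³/s.
Channel B: For a triangular section with side slope z = 2.2: A = zy² = 2.2×6.96² = 106.6 ft²; P = 2y√(1+z²) = 2×6.96×2.417 = 33.64 ft. Hydraulic radius R = A/P = 106.6/33.64 = 3.168 ft. Q_B = (1.486/0.023)·106.6·3.168^(2/3)·√0.0065 = 1197 ft³/s.
The larger discharge is 1503 ft³/s and the smaller is 1197 ft³/s; the ratio is 1.25.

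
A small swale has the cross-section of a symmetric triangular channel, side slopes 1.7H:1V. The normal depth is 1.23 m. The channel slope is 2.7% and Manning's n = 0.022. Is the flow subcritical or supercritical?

For a triangular section with side slope z = 1.7: A = zy² = 1.7×1.23² = 2.572 m²; P = 2y√(1+z²) = 2×1.23×1.972 = 4.852 m.
Hydraulic radius R = A/P = 2.572/4.852 = 0.5301 m.
V = (1/n) R^(2/3) √S = (1/0.022) × 0.5301^(2/3) × √0.027 = 4.892 m/s. Hydraulic depth D_h = A/T = 2.572/4.182 = 0.615 m.
Froude number Fr = V/√(g·D_h) = 4.892/√(9.81×0.615) = 1.99, which is greater than 1, so the flow is supercritical.

supercritical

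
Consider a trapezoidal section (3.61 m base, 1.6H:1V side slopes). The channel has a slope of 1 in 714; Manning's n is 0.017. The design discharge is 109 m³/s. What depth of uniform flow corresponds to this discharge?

Manning's equation rearranged: A R^(2/3) = nQ / (1·√S) = 0.017 × 109 / (√0.001401) = 49.51.
Try y = 2.78 m: A R^(2/3) = 30.5 — short.
Try y = 3.86 m: A R^(2/3) = 61.52 — over.
Try y = 3.49 m: A R^(2/3) = 49.43 — matches.

y_n = 3.49 m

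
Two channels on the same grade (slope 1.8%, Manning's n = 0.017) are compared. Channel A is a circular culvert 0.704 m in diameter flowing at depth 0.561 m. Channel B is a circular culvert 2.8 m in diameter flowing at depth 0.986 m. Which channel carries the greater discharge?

Channel A: For a circular section of diameter D = 0.704 m at depth y = 0.561 m, the central angle is θ = 2 arccos(1 − 2y/D) = 4.413 rad. Then A = (D²/8)(θ − sin θ) = 0.3326 m² and P = Dθ/2 = 1.553 m. Hydraulic radius R = A/P = 0.3326/1.553 = 0.2141 m. Q_A = (1/0.017)·0.3326·0.2141^(2/3)·√0.018 = 0.9394 m³/s.
Channel B: For a circular section of diameter D = 2.8 m at depth y = 0.986 m, the central angle is θ = 2 arccos(1 − 2y/D) = 2.541 rad. Then A = (D²/8)(θ − sin θ) = 1.937 m² and P = Dθ/2 = 3.558 m. Hydraulic radius R = A/P = 1.937/3.558 = 0.5444 m. Q_B = (1/0.017)·1.937·0.5444^(2/3)·√0.018 = 10.19 m³/s.
Q_A = 0.9394 m³/s vs Q_B = 10.19 m³/s, so channel B carries more.

channel B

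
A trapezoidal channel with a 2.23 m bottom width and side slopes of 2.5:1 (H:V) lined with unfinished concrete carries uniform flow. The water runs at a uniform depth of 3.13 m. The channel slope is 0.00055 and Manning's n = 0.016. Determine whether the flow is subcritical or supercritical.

subcritical

With bottom width b = 2.23 m and side slope z = 2.5: A = (b + zy)y = (2.23 + 2.5×3.13)×3.13 = 31.47 m²; P = b + 2y√(1+z²) = 2.23 + 2×3.13×2.693 = 19.09 m.
Hydraulic radius R = A/P = 31.47/19.09 = 1.649 m.
V = (1/n) R^(2/3) √S = (1/0.016) × 1.649^(2/3) × √0.00055 = 2.046 m/s. Hydraulic depth D_h = A/T = 31.47/17.88 = 1.76 m.
Froude number Fr = V/√(g·D_h) = 2.046/√(9.81×1.76) = 0.492, which is less than 1, so the flow is subcritical.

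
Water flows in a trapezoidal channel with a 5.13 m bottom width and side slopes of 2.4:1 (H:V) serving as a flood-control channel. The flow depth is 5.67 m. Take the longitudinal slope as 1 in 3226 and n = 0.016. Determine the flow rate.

With bottom width b = 5.13 m and side slope z = 2.4: A = (b + zy)y = (5.13 + 2.4×5.67)×5.67 = 106.2 m²; P = b + 2y√(1+z²) = 5.13 + 2×5.67×2.6 = 34.61 m.
Hydraulic radius R = A/P = 106.2/34.61 = 3.069 m.
Manning's equation: Q = (1/n) A R^(2/3) S^(1/2) = (1/0.016) × 106.2 × 3.069^(2/3) × 0.00031^(1/2) = 247 m³/s.

Q = 247 m³/s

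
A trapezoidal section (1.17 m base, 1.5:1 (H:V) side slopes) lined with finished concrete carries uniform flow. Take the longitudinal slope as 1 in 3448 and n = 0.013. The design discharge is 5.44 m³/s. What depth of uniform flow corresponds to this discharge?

y_n = 1.47 m

Manning's equation rearranged: A R^(2/3) = nQ / (1·√S) = 0.013 × 5.44 / (√0.00029) = 4.153.
At y = 1.66 m: A R^(2/3) = 5.448 — high.
At y = 1.15 m: A R^(2/3) = 2.437 — low.
At y = 1.47 m: A R^(2/3) = 4.156 — close enough.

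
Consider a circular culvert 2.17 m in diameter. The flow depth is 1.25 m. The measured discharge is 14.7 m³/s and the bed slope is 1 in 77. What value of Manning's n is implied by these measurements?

n = 0.012

For a circular section of diameter D = 2.17 m at depth y = 1.25 m, the central angle is θ = 2 arccos(1 − 2y/D) = 3.447 rad. Then A = (D²/8)(θ − sin θ) = 2.206 m² and P = Dθ/2 = 3.74 m.
Hydraulic radius R = A/P = 2.206/3.74 = 0.5898 m.
Rearranging Manning's equation: n = (1/Q) A R^(2/3) S^(1/2) = (1/14.7) × 2.206 × 0.5898^(2/3) × √0.01299 = 0.012.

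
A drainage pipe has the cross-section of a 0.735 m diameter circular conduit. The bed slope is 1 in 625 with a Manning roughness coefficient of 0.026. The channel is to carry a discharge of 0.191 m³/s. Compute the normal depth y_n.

Manning's equation rearranged: A R^(2/3) = nQ / (1·√S) = 0.026 × 0.191 / (√0.0016) = 0.1241.
Trying y = 0.469 m: A R^(2/3) = 0.101 — too small.
Trying y = 0.613 m: A R^(2/3) = 0.1392 — too large.
Trying y = 0.548 m: A R^(2/3) = 0.1242 — close enough.

y_n = 0.548 m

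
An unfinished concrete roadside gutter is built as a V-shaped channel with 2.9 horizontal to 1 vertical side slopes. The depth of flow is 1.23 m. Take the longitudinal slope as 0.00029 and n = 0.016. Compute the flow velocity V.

For a triangular section with side slope z = 2.9: A = zy² = 2.9×1.23² = 4.387 m²; P = 2y√(1+z²) = 2×1.23×3.068 = 7.546 m.
Hydraulic radius R = A/P = 4.387/7.546 = 0.5814 m.
From Manning's equation, V = (1/n) R^(2/3) S^(1/2) = (1/0.016) × 0.5814^(2/3) × 0.00029^(1/2) = 0.741 m/s.

V = 0.741 m/s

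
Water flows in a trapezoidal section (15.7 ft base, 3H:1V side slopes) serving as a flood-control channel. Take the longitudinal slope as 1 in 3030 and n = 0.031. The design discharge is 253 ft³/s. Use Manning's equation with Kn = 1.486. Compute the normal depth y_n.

Manning's equation rearranged: A R^(2/3) = nQ / (1.486·√S) = 0.031 × 253 / (1.486 × √0.00033) = 290.5.
Try y = 3.96 ft: A R^(2/3) = 210.7 — low.
Try y = 5.83 ft: A R^(2/3) = 461.3 — high.
Try y = 4.65 ft: A R^(2/3) = 290.4 — matches.

y_n = 4.65 ft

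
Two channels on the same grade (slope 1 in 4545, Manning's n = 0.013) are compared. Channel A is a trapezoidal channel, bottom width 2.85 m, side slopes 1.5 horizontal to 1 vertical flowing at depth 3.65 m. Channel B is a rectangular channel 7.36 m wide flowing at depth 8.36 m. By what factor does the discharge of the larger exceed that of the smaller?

Channel A: With bottom width b = 2.85 m and side slope z = 1.5: A = (b + zy)y = (2.85 + 1.5×3.65)×3.65 = 30.39 m²; P = b + 2y√(1+z²) = 2.85 + 2×3.65×1.803 = 16.01 m. Hydraulic radius R = A/P = 30.39/16.01 = 1.898 m. Q_A = (1/0.013)·30.39·1.898^(2/3)·√0.00022 = 53.15 m³/s.
Channel B: Flow area A = b·y = 7.36 × 8.36 = 61.53 m². Wetted perimeter P = b + 2y = 7.36 + 2×8.36 = 24.08 m. Hydraulic radius R = A/P = 61.53/24.08 = 2.555 m. Q_B = (1/0.013)·61.53·2.555^(2/3)·√0.00022 = 131.2 m³/s.
The larger discharge is 131.2 m³/s and the smaller is 53.15 m³/s; the ratio is 2.47.

2.47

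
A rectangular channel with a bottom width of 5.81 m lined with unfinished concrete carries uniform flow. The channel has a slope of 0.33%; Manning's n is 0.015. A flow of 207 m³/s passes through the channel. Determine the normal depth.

Manning's equation rearranged: A R^(2/3) = nQ / (1·√S) = 0.015 × 207 / (√0.0033) = 54.05.
At y = 4.5 m: A R^(2/3) = 38.19 — too small.
At y = 5.96 m: A R^(2/3) = 54.1 — ≈ 54.05.

y_n = 5.96 m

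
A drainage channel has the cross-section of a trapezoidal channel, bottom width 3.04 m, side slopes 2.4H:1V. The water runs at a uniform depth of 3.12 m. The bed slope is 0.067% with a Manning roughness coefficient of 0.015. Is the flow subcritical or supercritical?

With bottom width b = 3.04 m and side slope z = 2.4: A = (b + zy)y = (3.04 + 2.4×3.12)×3.12 = 32.85 m²; P = b + 2y√(1+z²) = 3.04 + 2×3.12×2.6 = 19.26 m.
Hydraulic radius R = A/P = 32.85/19.26 = 1.705 m.
V = (1/n) R^(2/3) √S = (1/0.015) × 1.705^(2/3) × √0.00067 = 2.463 m/s. Hydraulic depth D_h = A/T = 32.85/18.02 = 1.823 m.
Froude number Fr = V/√(g·D_h) = 2.463/√(9.81×1.823) = 0.582, which is less than 1, so the flow is subcritical.

subcritical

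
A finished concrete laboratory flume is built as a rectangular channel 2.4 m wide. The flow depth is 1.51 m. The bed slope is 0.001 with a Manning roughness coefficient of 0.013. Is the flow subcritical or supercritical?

Flow area A = b·y = 2.4 × 1.51 = 3.624 m². Wetted perimeter P = b + 2y = 2.4 + 2×1.51 = 5.42 m.
Hydraulic radius R = A/P = 3.624/5.42 = 0.6686 m.
V = (1/n) R^(2/3) √S = (1/0.013) × 0.6686^(2/3) × √0.001 = 1.86 m/s. Hydraulic depth D_h = A/T = 3.624/2.4 = 1.51 m.
Froude number Fr = V/√(g·D_h) = 1.86/√(9.81×1.51) = 0.483, which is less than 1, so the flow is subcritical.

subcritical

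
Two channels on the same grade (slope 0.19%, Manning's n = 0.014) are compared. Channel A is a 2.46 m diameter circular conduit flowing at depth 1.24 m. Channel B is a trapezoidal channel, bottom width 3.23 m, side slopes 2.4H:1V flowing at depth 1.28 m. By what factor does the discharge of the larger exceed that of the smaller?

Channel A: For a circular section of diameter D = 2.46 m at depth y = 1.24 m, the central angle is θ = 2 arccos(1 − 2y/D) = 3.158 rad. Then A = (D²/8)(θ − sin θ) = 2.401 m² and P = Dθ/2 = 3.884 m. Hydraulic radius R = A/P = 2.401/3.884 = 0.6182 m. Q_A = (1/0.014)·2.401·0.6182^(2/3)·√0.0019 = 5.425 m³/s.
Channel B: With bottom width b = 3.23 m and side slope z = 2.4: A = (b + zy)y = (3.23 + 2.4×1.28)×1.28 = 8.067 m²; P = b + 2y√(1+z²) = 3.23 + 2×1.28×2.6 = 9.886 m. Hydraulic radius R = A/P = 8.067/9.886 = 0.816 m. Q_B = (1/0.014)·8.067·0.816^(2/3)·√0.0019 = 21.93 m³/s.
The larger discharge is 21.93 m³/s and the smaller is 5.425 m³/s; the ratio is 4.04.

4.04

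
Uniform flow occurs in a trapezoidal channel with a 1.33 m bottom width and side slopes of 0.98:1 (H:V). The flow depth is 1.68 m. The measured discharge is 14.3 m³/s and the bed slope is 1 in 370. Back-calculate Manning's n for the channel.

With bottom width b = 1.33 m and side slope z = 0.98: A = (b + zy)y = (1.33 + 0.98×1.68)×1.68 = 5 m²; P = b + 2y√(1+z²) = 1.33 + 2×1.68×1.4 = 6.034 m.
Hydraulic radius R = A/P = 5/6.034 = 0.8286 m.
Rearranging Manning's equation: n = (1/Q) A R^(2/3) S^(1/2) = (1/14.3) × 5 × 0.8286^(2/3) × √0.002703 = 0.016.

n = 0.016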